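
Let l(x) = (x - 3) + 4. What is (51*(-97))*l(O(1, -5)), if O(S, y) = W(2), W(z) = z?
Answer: -14841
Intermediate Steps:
O(S, y) = 2
l(x) = 1 + x (l(x) = (-3 + x) + 4 = 1 + x)
(51*(-97))*l(O(1, -5)) = (51*(-97))*(1 + 2) = -4947*3 = -14841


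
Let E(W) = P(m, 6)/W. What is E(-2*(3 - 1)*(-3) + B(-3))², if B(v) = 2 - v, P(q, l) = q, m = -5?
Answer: 25/289 ≈ 0.086505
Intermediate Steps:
E(W) = -5/W
E(-2*(3 - 1)*(-3) + B(-3))² = (-5/(-2*(3 - 1)*(-3) + (2 - 1*(-3))))² = (-5/(-2*2*(-3) + (2 + 3)))² = (-5/(-4*(-3) + 5))² = (-5/(12 + 5))² = (-5/17)² = 25/289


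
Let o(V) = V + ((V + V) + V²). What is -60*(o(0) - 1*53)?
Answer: 3180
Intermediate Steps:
o(V) = V² + 3*V (o(V) = V + (2*V + V²) = V + (V² + 2*V) = V² + 3*V)
-60*(o(0) - 1*53) = -60*(0*(3 + 0) - 1*53) = -60*(0*3 - 53) = -60*(0 - 53) = -60*(-53) = 3180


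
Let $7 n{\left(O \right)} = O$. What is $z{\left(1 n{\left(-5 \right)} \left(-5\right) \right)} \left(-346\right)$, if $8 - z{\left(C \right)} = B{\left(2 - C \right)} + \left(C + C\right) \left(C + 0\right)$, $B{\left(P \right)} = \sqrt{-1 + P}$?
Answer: $\frac{296868}{49} + \frac{1038 i \sqrt{14}}{7} \approx 6058.5 + 554.83 i$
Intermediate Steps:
$n{\left(O \right)} = \frac{O}{7}$
$z{\left(C \right)} = 8 - \sqrt{1 - C} - 2 C^{2}$ ($z{\left(C \right)} = 8 - \left(\sqrt{-1 - \left(-2 + C\right)} + \left(C + C\right) \left(C + 0\right)\right) = 8 - \left(\sqrt{1 - C} + 2 C C\right) = 8 - \left(\sqrt{1 - C} + 2 C^{2}\right) = 8 - \sqrt{1 - C} - 2 C^{2}$)
$z{\left(1 n{\left(-5 \right)} \left(-5\right) \right)} \left(-346\right) = \left(8 - \sqrt{1 - 1 \cdot \frac{1}{7} \left(-5\right) \left(-5\right)} - 2 \left(1 \cdot \frac{1}{7} \left(-5\right) \left(-5\right)\right)^{2}\right) \left(-346\right) = \left(8 - \sqrt{1 - 1 \left(- \frac{5}{7}\right) \left(-5\right)} - 2 \left(1 \left(- \frac{5}{7}\right) \left(-5\right)\right)^{2}\right) \left(-346\right) = \left(8 - \sqrt{1 - \left(- \frac{5}{7}\right) \left(-5\right)} - 2 \left(\left(- \frac{5}{7}\right) \left(-5\right)\right)^{2}\right) \left(-346\right) = \left(8 - \sqrt{1 - \frac{25}{7}} - 2 \left(\frac{25}{7}\right)^{2}\right) \left(-346\right) = \left(8 - \sqrt{1 - \frac{25}{7}} - \frac{1250}{49}\right) \left(-346\right) = \left(8 - \sqrt{- \frac{18}{7}} - \frac{1250}{49}\right) \left(-346\right) = \left(8 - \frac{3 i \sqrt{14}}{7} - \frac{1250}{49}\right) \left(-346\right) = \left(- \frac{858}{49} - \frac{3 i \sqrt{14}}{7}\right) \left(-346\right) = \frac{296868}{49} + \frac{1038 i \sqrt{14}}{7}$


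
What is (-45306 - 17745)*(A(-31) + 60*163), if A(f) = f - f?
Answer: -616638780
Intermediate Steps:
A(f) = 0
(-45306 - 17745)*(A(-31) + 60*163) = (-45306 - 17745)*(0 + 60*163) = -63051*(0 + 9780) = -63051*9780 = -616638780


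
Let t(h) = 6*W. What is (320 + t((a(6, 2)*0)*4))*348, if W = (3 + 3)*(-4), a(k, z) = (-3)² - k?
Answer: 61248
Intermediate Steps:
a(k, z) = 9 - k
W = -24 (W = 6*(-4) = -24)
t(h) = -144 (t(h) = 6*(-24) = -144)
(320 + t((a(6, 2)*0)*4))*348 = (320 - 144)*348 = 176*348 = 61248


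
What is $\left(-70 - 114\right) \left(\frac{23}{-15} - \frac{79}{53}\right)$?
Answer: $\frac{442336}{795} \approx 556.4$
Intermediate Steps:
$\left(-70 - 114\right) \left(\frac{23}{-15} - \frac{79}{53}\right) = - 184 \left(23 \left(- \frac{1}{15}\right) - \frac{79}{53}\right) = - 184 \left(- \frac{23}{15} - \frac{79}{53}\right) = \left(-184\right) \left(- \frac{2404}{795}\right) = \frac{442336}{795}$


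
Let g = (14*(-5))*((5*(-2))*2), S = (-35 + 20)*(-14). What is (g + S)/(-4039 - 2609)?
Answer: -805/3324 ≈ -0.24218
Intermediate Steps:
S = 210 (S = -15*(-14) = 210)
g = 1400 (g = -(-700)*2 = -70*(-20) = 1400)
(g + S)/(-4039 - 2609) = (1400 + 210)/(-4039 - 2609) = 1610/(-6648) = 1610*(-1/6648) = -805/3324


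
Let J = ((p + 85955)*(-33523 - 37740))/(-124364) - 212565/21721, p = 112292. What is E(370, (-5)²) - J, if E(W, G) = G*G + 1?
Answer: -305149793777277/2701310444 ≈ -1.1296e+5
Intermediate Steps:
E(W, G) = 1 + G² (E(W, G) = G² + 1 = 1 + G²)
J = 306840814115221/2701310444 (J = ((112292 + 85955)*(-33523 - 37740))/(-124364) - 212565/21721 = (198247*(-71263))*(-1/124364) - 212565*1/21721 = -14127675961*(-1/124364) - 212565/21721 = 14127675961/124364 - 212565/21721 = 306840814115221/2701310444 ≈ 1.1359e+5)
E(370, (-5)²) - J = (1 + ((-5)²)²) - 1*306840814115221/2701310444 = (1 + 25²) - 306840814115221/2701310444 = (1 + 625) - 306840814115221/2701310444 = 626 - 306840814115221/2701310444 = -305149793777277/2701310444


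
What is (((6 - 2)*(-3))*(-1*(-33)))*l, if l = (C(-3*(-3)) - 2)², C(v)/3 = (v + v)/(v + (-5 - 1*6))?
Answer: -333036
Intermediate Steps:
C(v) = 6*v/(-11 + v) (C(v) = 3*((v + v)/(v + (-5 - 1*6))) = 3*((2*v)/(v + (-5 - 6))) = 3*((2*v)/(v - 11)) = 3*((2*v)/(-11 + v)) = 3*(2*v/(-11 + v)) = 6*v/(-11 + v))
l = 841 (l = (6*(-3*(-3))/(-11 - 3*(-3)) - 2)² = (6*9/(-11 + 9) - 2)² = (6*9/(-2) - 2)² = (6*9*(-½) - 2)² = (-27 - 2)² = (-29)² = 841)
(((6 - 2)*(-3))*(-1*(-33)))*l = (((6 - 2)*(-3))*(-1*(-33)))*841 = ((4*(-3))*33)*841 = -12*33*841 = -396*841 = -333036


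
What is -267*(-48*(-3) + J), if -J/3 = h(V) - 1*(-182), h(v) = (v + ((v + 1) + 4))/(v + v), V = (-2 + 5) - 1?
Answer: 436545/4 ≈ 1.0914e+5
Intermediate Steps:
V = 2 (V = 3 - 1 = 2)
h(v) = (5 + 2*v)/(2*v) (h(v) = (v + ((1 + v) + 4))/((2*v)) = (v + (5 + v))*(1/(2*v)) = (5 + 2*v)*(1/(2*v)) = (5 + 2*v)/(2*v))
J = -2211/4 (J = -3*((5/2 + 2)/2 - 1*(-182)) = -3*((½)*(9/2) + 182) = -3*(9/4 + 182) = -3*737/4 = -2211/4 ≈ -552.75)
-267*(-48*(-3) + J) = -267*(-48*(-3) - 2211/4) = -267*(144 - 2211/4) = -267*(-1635/4) = 436545/4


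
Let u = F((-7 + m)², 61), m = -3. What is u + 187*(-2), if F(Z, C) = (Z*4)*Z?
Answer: 39626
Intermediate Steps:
F(Z, C) = 4*Z² (F(Z, C) = (4*Z)*Z = 4*Z²)
u = 40000 (u = 4*((-7 - 3)²)² = 4*((-10)²)² = 4*100² = 4*10000 = 40000)
u + 187*(-2) = 40000 + 187*(-2) = 40000 - 374 = 39626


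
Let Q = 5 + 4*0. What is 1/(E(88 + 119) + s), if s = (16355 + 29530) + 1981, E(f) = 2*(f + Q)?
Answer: 1/48290 ≈ 2.0708e-5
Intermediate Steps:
Q = 5 (Q = 5 + 0 = 5)
E(f) = 10 + 2*f (E(f) = 2*(f + 5) = 2*(5 + f) = 10 + 2*f)
s = 47866 (s = 45885 + 1981 = 47866)
1/(E(88 + 119) + s) = 1/((10 + 2*(88 + 119)) + 47866) = 1/((10 + 2*207) + 47866) = 1/((10 + 414) + 47866) = 1/(424 + 47866) = 1/48290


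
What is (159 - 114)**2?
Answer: 2025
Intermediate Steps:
(159 - 114)**2 = 45**2 = 2025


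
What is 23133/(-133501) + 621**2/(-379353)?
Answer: -20086344030/16881334951 ≈ -1.1899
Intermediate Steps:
23133/(-133501) + 621**2/(-379353) = 23133*(-1/133501) + 385641*(-1/379353) = -23133/133501 - 128547/126451 = -20086344030/16881334951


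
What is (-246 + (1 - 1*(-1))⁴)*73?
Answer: -16790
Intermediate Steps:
(-246 + (1 - 1*(-1))⁴)*73 = (-246 + (1 + 1)⁴)*73 = (-246 + 2⁴)*73 = (-246 + 16)*73 = -230*73 = -16790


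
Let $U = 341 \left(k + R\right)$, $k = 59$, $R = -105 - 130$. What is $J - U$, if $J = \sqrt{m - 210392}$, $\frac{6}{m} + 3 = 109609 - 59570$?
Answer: $60016 + \frac{i \sqrt{131684420891954}}{25018} \approx 60016.0 + 458.69 i$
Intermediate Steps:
$R = -235$
$m = \frac{3}{25018}$ ($m = \frac{6}{-3 + \left(109609 - 59570\right)} = \frac{6}{-3 + 50039} = \frac{6}{50036} = 6 \cdot \frac{1}{50036} = \frac{3}{25018} \approx 0.00011991$)
$U = -60016$ ($U = 341 \left(59 - 235\right) = 341 \left(-176\right) = -60016$)
$J = \frac{i \sqrt{131684420891954}}{25018}$ ($J = \sqrt{\frac{3}{25018} - 210392} = \sqrt{- \frac{5263587053}{25018}} = \frac{i \sqrt{131684420891954}}{25018} \approx 458.69 i$)
$J - U = \frac{i \sqrt{131684420891954}}{25018} - -60016 = \frac{i \sqrt{131684420891954}}{25018} + 60016 = 60016 + \frac{i \sqrt{131684420891954}}{25018}$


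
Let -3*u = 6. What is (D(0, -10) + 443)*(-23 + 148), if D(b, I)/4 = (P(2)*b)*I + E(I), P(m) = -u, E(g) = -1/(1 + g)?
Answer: 498875/9 ≈ 55431.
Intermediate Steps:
u = -2 (u = -⅓*6 = -2)
P(m) = 2 (P(m) = -1*(-2) = 2)
D(b, I) = -4/(1 + I) + 8*I*b (D(b, I) = 4*((2*b)*I - 1/(1 + I)) = 4*(2*I*b - 1/(1 + I)) = 4*(-1/(1 + I) + 2*I*b) = -4/(1 + I) + 8*I*b)
(D(0, -10) + 443)*(-23 + 148) = (4*(-1 + 2*(-10)*0*(1 - 10))/(1 - 10) + 443)*(-23 + 148) = (4*(-1 + 2*(-10)*0*(-9))/(-9) + 443)*125 = (4*(-⅑)*(-1 + 0) + 443)*125 = (4*(-⅑)*(-1) + 443)*125 = (4/9 + 443)*125 = (3991/9)*125 = 498875/9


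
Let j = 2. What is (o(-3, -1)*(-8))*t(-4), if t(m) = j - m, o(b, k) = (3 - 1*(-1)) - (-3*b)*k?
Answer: -624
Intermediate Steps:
o(b, k) = 4 + 3*b*k (o(b, k) = (3 + 1) - (-3)*b*k = 4 + 3*b*k)
t(m) = 2 - m
(o(-3, -1)*(-8))*t(-4) = ((4 + 3*(-3)*(-1))*(-8))*(2 - 1*(-4)) = ((4 + 9)*(-8))*(2 + 4) = (13*(-8))*6 = -104*6 = -624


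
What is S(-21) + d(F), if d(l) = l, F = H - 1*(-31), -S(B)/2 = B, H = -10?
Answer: 63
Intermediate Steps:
S(B) = -2*B
F = 21 (F = -10 - 1*(-31) = -10 + 31 = 21)
S(-21) + d(F) = -2*(-21) + 21 = 42 + 21 = 63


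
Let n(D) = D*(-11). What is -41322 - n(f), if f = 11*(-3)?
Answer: -41685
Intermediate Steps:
f = -33
n(D) = -11*D
-41322 - n(f) = -41322 - (-11)*(-33) = -41322 - 1*363 = -41322 - 363 = -41685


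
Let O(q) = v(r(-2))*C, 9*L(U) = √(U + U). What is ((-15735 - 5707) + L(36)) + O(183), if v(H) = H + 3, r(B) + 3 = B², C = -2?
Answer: -21450 + 2*√2/3 ≈ -21449.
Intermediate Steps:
r(B) = -3 + B²
v(H) = 3 + H
L(U) = √2*√U/9 (L(U) = √(U + U)/9 = √(2*U)/9 = (√2*√U)/9 = √2*√U/9)
O(q) = -8 (O(q) = (3 + (-3 + (-2)²))*(-2) = (3 + (-3 + 4))*(-2) = (3 + 1)*(-2) = 4*(-2) = -8)
((-15735 - 5707) + L(36)) + O(183) = ((-15735 - 5707) + √2*√36/9) - 8 = (-21442 + (⅑)*√2*6) - 8 = (-21442 + 2*√2/3) - 8 = -21450 + 2*√2/3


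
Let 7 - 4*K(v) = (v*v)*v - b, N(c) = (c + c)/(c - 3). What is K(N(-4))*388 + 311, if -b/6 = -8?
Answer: 1886914/343 ≈ 5501.2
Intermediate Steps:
b = 48 (b = -6*(-8) = 48)
N(c) = 2*c/(-3 + c) (N(c) = (2*c)/(-3 + c) = 2*c/(-3 + c))
K(v) = 55/4 - v³/4 (K(v) = 7/4 - ((v*v)*v - 1*48)/4 = 7/4 - (v²*v - 48)/4 = 7/4 - (v³ - 48)/4 = 7/4 - (-48 + v³)/4 = 7/4 + (12 - v³/4) = 55/4 - v³/4)
K(N(-4))*388 + 311 = (55/4 - (-512/(-3 - 4)³)/4)*388 + 311 = (55/4 - (2*(-4)/(-7))³/4)*388 + 311 = (55/4 - (2*(-4)*(-⅐))³/4)*388 + 311 = (55/4 - (8/7)³/4)*388 + 311 = (55/4 - ¼*512/343)*388 + 311 = (55/4 - 128/343)*388 + 311 = (18353/1372)*388 + 311 = 1780241/343 + 311 = 1886914/343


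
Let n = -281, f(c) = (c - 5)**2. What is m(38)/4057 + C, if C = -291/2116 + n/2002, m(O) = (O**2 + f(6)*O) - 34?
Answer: 679126395/8593196612 ≈ 0.079031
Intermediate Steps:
f(c) = (-5 + c)**2
m(O) = -34 + O + O**2 (m(O) = (O**2 + (-5 + 6)**2*O) - 34 = (O**2 + 1**2*O) - 34 = (O**2 + 1*O) - 34 = (O**2 + O) - 34 = (O + O**2) - 34 = -34 + O + O**2)
C = -588589/2118116 (C = -291/2116 - 281/2002 = -588589/2118116 ≈ -0.27788)
m(38)/4057 + C = (-34 + 38 + 38**2)/4057 - 588589/2118116 = (-34 + 38 + 1444)*(1/4057) - 588589/2118116 = 1448*(1/4057) - 588589/2118116 = 1448/4057 - 588589/2118116 = 679126395/8593196612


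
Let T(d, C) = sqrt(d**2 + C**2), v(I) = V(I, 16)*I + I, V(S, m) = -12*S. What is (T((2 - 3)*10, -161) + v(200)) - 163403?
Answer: -643203 + sqrt(26021) ≈ -6.4304e+5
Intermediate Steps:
v(I) = I - 12*I**2 (v(I) = (-12*I)*I + I = -12*I**2 + I = I - 12*I**2)
T(d, C) = sqrt(C**2 + d**2)
(T((2 - 3)*10, -161) + v(200)) - 163403 = (sqrt((-161)**2 + ((2 - 3)*10)**2) + 200*(1 - 12*200)) - 163403 = (sqrt(25921 + (-1*10)**2) + 200*(1 - 2400)) - 163403 = (sqrt(25921 + (-10)**2) + 200*(-2399)) - 163403 = (sqrt(25921 + 100) - 479800) - 163403 = (sqrt(26021) - 479800) - 163403 = (-479800 + sqrt(26021)) - 163403 = -643203 + sqrt(26021)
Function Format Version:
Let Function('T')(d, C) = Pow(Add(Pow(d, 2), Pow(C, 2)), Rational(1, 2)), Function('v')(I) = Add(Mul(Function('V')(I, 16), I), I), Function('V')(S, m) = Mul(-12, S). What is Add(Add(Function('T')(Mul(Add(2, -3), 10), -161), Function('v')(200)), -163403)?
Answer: Add(-643203, Pow(26021, Rational(1, 2))) ≈ -6.4304e+5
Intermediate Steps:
Function('v')(I) = Add(I, Mul(-12, Pow(I, 2))) (Function('v')(I) = Add(Mul(Mul(-12, I), I), I) = Add(Mul(-12, Pow(I, 2)), I) = Add(I, Mul(-12, Pow(I, 2))))
Function('T')(d, C) = Pow(Add(Pow(C, 2), Pow(d, 2)), Rational(1, 2))
Add(Add(Function('T')(Mul(Add(2, -3), 10), -161), Function('v')(200)), -163403) = Add(Add(Pow(Add(Pow(-161, 2), Pow(Mul(Add(2, -3), 10), 2)), Rational(1, 2)), Mul(200, Add(1, Mul(-12, 200)))), -163403) = Add(Add(Pow(Add(25921, Pow(Mul(-1, 10), 2)), Rational(1, 2)), Mul(200, Add(1, -2400))), -163403) = Add(Add(Pow(Add(25921, Pow(-10, 2)), Rational(1, 2)), Mul(200, -2399)), -163403) = Add(Add(Pow(Add(25921, 100), Rational(1, 2)), -479800), -163403) = Add(Add(Pow(26021, Rational(1, 2)), -479800), -163403) = Add(Add(-479800, Pow(26021, Rational(1, 2))), -163403) = Add(-643203, Pow(26021, Rational(1, 2)))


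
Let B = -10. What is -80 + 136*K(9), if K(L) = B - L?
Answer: -2664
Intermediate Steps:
K(L) = -10 - L
-80 + 136*K(9) = -80 + 136*(-10 - 1*9) = -80 + 136*(-10 - 9) = -80 + 136*(-19) = -80 - 2584 = -2664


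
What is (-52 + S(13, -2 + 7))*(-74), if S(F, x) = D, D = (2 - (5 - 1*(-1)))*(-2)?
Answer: 3256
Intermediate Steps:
D = 8 (D = (2 - (5 + 1))*(-2) = (2 - 1*6)*(-2) = (2 - 6)*(-2) = -4*(-2) = 8)
S(F, x) = 8
(-52 + S(13, -2 + 7))*(-74) = (-52 + 8)*(-74) = -44*(-74) = 3256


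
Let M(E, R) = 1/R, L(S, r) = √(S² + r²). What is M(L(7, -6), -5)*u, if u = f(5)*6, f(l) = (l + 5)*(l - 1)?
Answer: -48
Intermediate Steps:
f(l) = (-1 + l)*(5 + l) (f(l) = (5 + l)*(-1 + l) = (-1 + l)*(5 + l))
u = 240 (u = (-5 + 5² + 4*5)*6 = (-5 + 25 + 20)*6 = 40*6 = 240)
M(L(7, -6), -5)*u = 240/(-5) = -⅕*240 = -48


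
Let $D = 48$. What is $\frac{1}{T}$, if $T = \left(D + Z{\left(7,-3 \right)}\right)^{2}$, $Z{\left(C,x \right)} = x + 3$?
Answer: $\frac{1}{2304} \approx 0.00043403$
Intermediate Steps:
$Z{\left(C,x \right)} = 3 + x$
$T = 2304$ ($T = \left(48 + \left(3 - 3\right)\right)^{2} = \left(48 + 0\right)^{2} = 48^{2} = 2304$)
$\frac{1}{T} = \frac{1}{2304}$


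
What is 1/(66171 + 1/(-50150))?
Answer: 50150/3318475649 ≈ 1.5112e-5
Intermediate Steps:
1/(66171 + 1/(-50150)) = 1/(66171 - 1/50150) = 1/(3318475649/50150) = 50150/3318475649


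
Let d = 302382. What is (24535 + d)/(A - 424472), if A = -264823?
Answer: -326917/689295 ≈ -0.47428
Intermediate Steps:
(24535 + d)/(A - 424472) = (24535 + 302382)/(-264823 - 424472) = 326917/(-689295) = 326917*(-1/689295) = -326917/689295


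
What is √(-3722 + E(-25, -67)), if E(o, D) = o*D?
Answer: I*√2047 ≈ 45.244*I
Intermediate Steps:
E(o, D) = D*o
√(-3722 + E(-25, -67)) = √(-3722 - 67*(-25)) = √(-3722 + 1675) = √(-2047) = I*√2047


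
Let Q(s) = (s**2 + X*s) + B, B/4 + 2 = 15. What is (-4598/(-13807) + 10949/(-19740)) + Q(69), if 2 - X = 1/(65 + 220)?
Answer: 5127224278691/1035690684 ≈ 4950.5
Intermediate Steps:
B = 52 (B = -8 + 4*15 = -8 + 60 = 52)
X = 569/285 (X = 2 - 1/(65 + 220) = 2 - 1/285 = 569/285 ≈ 1.9965)
Q(s) = 52 + s**2 + 569*s/285 (Q(s) = (s**2 + 569*s/285) + 52 = 52 + s**2 + 569*s/285)
(-4598/(-13807) + 10949/(-19740)) + Q(69) = (-4598/(-13807) + 10949/(-19740)) + (52 + 69**2 + (569/285)*69) = (-4598*(-1/13807) + 10949*(-1/19740)) + (52 + 4761 + 13087/95) = (4598/13807 - 10949/19740) + 470322/95 = -60408323/272550180 + 470322/95 = 5127224278691/1035690684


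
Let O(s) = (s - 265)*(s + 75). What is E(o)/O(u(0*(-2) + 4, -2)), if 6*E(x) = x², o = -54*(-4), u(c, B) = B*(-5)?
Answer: -2592/7225 ≈ -0.35875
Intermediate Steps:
u(c, B) = -5*B
O(s) = (-265 + s)*(75 + s)
o = 216
E(x) = x²/6
E(o)/O(u(0*(-2) + 4, -2)) = ((⅙)*216²)/(-19875 + (-5*(-2))² - (-950)*(-2)) = ((⅙)*46656)/(-19875 + 10² - 190*10) = 7776/(-19875 + 100 - 1900) = 7776/(-21675) = 7776*(-1/21675) = -2592/7225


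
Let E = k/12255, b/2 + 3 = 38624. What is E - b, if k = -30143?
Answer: -22014671/285 ≈ -77245.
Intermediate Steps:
b = 77242 (b = -6 + 2*38624 = -6 + 77248 = 77242)
E = -701/285 (E = -30143/12255 = -30143*1/12255 = -701/285 ≈ -2.4596)
E - b = -701/285 - 1*77242 = -701/285 - 77242 = -22014671/285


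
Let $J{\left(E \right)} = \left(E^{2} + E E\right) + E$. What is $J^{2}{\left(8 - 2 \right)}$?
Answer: $6084$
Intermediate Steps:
$J{\left(E \right)} = E + 2 E^{2}$ ($J{\left(E \right)} = \left(E^{2} + E^{2}\right) + E = 2 E^{2} + E = E + 2 E^{2}$)
$J^{2}{\left(8 - 2 \right)} = \left(\left(8 - 2\right) \left(1 + 2 \left(8 - 2\right)\right)\right)^{2} = \left(6 \left(1 + 2 \cdot 6\right)\right)^{2} = \left(6 \left(1 + 12\right)\right)^{2} = \left(6 \cdot 13\right)^{2} = 78^{2} = 6084$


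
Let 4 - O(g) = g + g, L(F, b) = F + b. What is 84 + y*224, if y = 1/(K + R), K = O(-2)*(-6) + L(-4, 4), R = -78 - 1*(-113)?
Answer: 868/13 ≈ 66.769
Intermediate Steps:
O(g) = 4 - 2*g (O(g) = 4 - (g + g) = 4 - 2*g)
R = 35 (R = -78 + 113 = 35)
K = -48 (K = (4 - 2*(-2))*(-6) + (-4 + 4) = (4 + 4)*(-6) + 0 = 8*(-6) + 0 = -48 + 0 = -48)
y = -1/13 (y = 1/(-48 + 35) = 1/(-13) = -1/13 ≈ -0.076923)
84 + y*224 = 84 - 1/13*224 = 84 - 224/13 = 868/13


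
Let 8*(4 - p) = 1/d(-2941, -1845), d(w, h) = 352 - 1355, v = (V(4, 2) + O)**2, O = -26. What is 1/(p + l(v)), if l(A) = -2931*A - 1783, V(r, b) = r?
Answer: -8024/11397153191 ≈ -7.0404e-7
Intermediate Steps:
v = 484 (v = (4 - 26)**2 = (-22)**2 = 484)
d(w, h) = -1003
l(A) = -1783 - 2931*A
p = 32097/8024 (p = 4 - 1/8/(-1003) = 4 - 1/8*(-1/1003) = 4 + 1/8024 = 32097/8024 ≈ 4.0001)
1/(p + l(v)) = 1/(32097/8024 + (-1783 - 2931*484)) = 1/(32097/8024 + (-1783 - 1418604)) = 1/(32097/8024 - 1420387) = 1/(-11397153191/8024) = -8024/11397153191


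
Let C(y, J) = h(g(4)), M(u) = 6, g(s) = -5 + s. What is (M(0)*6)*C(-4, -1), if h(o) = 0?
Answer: 0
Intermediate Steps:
C(y, J) = 0
(M(0)*6)*C(-4, -1) = (6*6)*0 = 36*0 = 0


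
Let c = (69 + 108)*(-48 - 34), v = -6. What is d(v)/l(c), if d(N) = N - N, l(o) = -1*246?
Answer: 0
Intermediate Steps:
c = -14514 (c = 177*(-82) = -14514)
l(o) = -246
d(N) = 0
d(v)/l(c) = 0/(-246) = 0*(-1/246) = 0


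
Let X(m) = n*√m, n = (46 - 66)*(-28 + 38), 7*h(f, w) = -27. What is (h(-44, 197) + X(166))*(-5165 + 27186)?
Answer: -594567/7 - 4404200*√166 ≈ -5.6829e+7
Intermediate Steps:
h(f, w) = -27/7 (h(f, w) = (⅐)*(-27) = -27/7)
n = -200 (n = -20*10 = -200)
X(m) = -200*√m
(h(-44, 197) + X(166))*(-5165 + 27186) = (-27/7 - 200*√166)*(-5165 + 27186) = (-27/7 - 200*√166)*22021 = -594567/7 - 4404200*√166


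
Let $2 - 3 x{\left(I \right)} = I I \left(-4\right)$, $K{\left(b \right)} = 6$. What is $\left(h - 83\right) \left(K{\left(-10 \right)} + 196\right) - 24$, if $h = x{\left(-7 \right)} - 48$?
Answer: $-13154$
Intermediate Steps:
$x{\left(I \right)} = \frac{2}{3} + \frac{4 I^{2}}{3}$ ($x{\left(I \right)} = \frac{2}{3} - \frac{I I \left(-4\right)}{3} = \frac{2}{3} - \frac{I^{2} \left(-4\right)}{3} = \frac{2}{3} - \frac{\left(-4\right) I^{2}}{3} = \frac{2}{3} + \frac{4 I^{2}}{3}$)
$h = 18$ ($h = \left(\frac{2}{3} + \frac{4 \left(-7\right)^{2}}{3}\right) - 48 = \left(\frac{2}{3} + \frac{4}{3} \cdot 49\right) - 48 = \left(\frac{2}{3} + \frac{196}{3}\right) - 48 = 66 - 48 = 18$)
$\left(h - 83\right) \left(K{\left(-10 \right)} + 196\right) - 24 = \left(18 - 83\right) \left(6 + 196\right) - 24 = \left(-65\right) 202 - 24 = -13130 - 24 = -13154$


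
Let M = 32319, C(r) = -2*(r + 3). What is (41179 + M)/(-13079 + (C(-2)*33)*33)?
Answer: -73498/15257 ≈ -4.8173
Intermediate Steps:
C(r) = -6 - 2*r (C(r) = -2*(3 + r) = -6 - 2*r)
(41179 + M)/(-13079 + (C(-2)*33)*33) = (41179 + 32319)/(-13079 + ((-6 - 2*(-2))*33)*33) = 73498/(-13079 + ((-6 + 4)*33)*33) = 73498/(-13079 - 2*33*33) = 73498/(-13079 - 66*33) = 73498/(-13079 - 2178) = 73498/(-15257) = 73498*(-1/15257) = -73498/15257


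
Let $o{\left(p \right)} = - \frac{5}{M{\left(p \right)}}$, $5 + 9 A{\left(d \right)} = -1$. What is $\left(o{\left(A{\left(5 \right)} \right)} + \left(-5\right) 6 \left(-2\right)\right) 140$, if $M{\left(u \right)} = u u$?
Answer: $6825$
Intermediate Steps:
$A{\left(d \right)} = - \frac{2}{3}$ ($A{\left(d \right)} = - \frac{5}{9} + \frac{1}{9} \left(-1\right) = - \frac{5}{9} - \frac{1}{9} = - \frac{2}{3}$)
$M{\left(u \right)} = u^{2}$
$o{\left(p \right)} = - \frac{5}{p^{2}}$
$\left(o{\left(A{\left(5 \right)} \right)} + \left(-5\right) 6 \left(-2\right)\right) 140 = \left(- \frac{5}{\frac{4}{9}} + \left(-5\right) 6 \left(-2\right)\right) 140 = \left(\left(-5\right) \frac{9}{4} - -60\right) 140 = \left(- \frac{45}{4} + 60\right) 140 = \frac{195}{4} \cdot 140 = 6825$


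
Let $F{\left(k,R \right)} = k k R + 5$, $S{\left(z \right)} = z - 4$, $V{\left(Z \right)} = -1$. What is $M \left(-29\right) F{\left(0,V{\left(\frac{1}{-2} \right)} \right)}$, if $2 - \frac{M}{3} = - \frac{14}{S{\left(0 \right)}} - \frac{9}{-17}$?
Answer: $\frac{30015}{34} \approx 882.79$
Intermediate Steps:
$S{\left(z \right)} = -4 + z$
$F{\left(k,R \right)} = 5 + R k^{2}$ ($F{\left(k,R \right)} = k^{2} R + 5 = R k^{2} + 5 = 5 + R k^{2}$)
$M = - \frac{207}{34}$ ($M = 6 - 3 \left(- \frac{14}{-4 + 0} - \frac{9}{-17}\right) = 6 - 3 \left(- \frac{14}{-4} - - \frac{9}{17}\right) = 6 - 3 \left(\left(-14\right) \left(- \frac{1}{4}\right) + \frac{9}{17}\right) = 6 - 3 \left(\frac{7}{2} + \frac{9}{17}\right) = 6 - \frac{411}{34} = - \frac{207}{34} \approx -6.0882$)
$M \left(-29\right) F{\left(0,V{\left(\frac{1}{-2} \right)} \right)} = \left(- \frac{207}{34}\right) \left(-29\right) \left(5 - 0^{2}\right) = \frac{6003 \left(5 - 0\right)}{34} = \frac{6003 \left(5 + 0\right)}{34} = \frac{6003}{34} \cdot 5 = \frac{30015}{34}$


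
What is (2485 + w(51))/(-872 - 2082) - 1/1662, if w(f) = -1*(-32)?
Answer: -1046552/1227387 ≈ -0.85267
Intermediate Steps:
w(f) = 32
(2485 + w(51))/(-872 - 2082) - 1/1662 = (2485 + 32)/(-872 - 2082) - 1/1662 = 2517/(-2954) - 1*1/1662 = 2517*(-1/2954) - 1/1662 = -2517/2954 - 1/1662 = -1046552/1227387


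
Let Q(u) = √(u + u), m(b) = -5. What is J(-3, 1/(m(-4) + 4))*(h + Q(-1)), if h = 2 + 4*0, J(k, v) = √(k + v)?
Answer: -2*√2 + 4*I ≈ -2.8284 + 4.0*I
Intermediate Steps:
Q(u) = √2*√u (Q(u) = √(2*u) = √2*√u)
h = 2 (h = 2 + 0 = 2)
J(-3, 1/(m(-4) + 4))*(h + Q(-1)) = √(-3 + 1/(-5 + 4))*(2 + √2*√(-1)) = √(-3 + 1/(-1))*(2 + √2*I) = √(-3 - 1)*(2 + I*√2) = √(-4)*(2 + I*√2) = (2*I)*(2 + I*√2) = 2*I*(2 + I*√2)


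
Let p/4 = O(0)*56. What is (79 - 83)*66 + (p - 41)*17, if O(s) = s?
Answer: -961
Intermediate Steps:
p = 0 (p = 4*(0*56) = 4*0 = 0)
(79 - 83)*66 + (p - 41)*17 = (79 - 83)*66 + (0 - 41)*17 = -4*66 - 41*17 = -264 - 697 = -961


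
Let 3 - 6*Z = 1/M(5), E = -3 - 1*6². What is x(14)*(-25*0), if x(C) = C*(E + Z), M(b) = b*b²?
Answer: 0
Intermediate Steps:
E = -39 (E = -3 - 1*36 = -3 - 36 = -39)
M(b) = b³
Z = 187/375 (Z = ½ - 1/(6*(5³)) = ½ - 1/(6*125) = ½ - ⅙*1/125 = ½ - 1/750 = 187/375 ≈ 0.49867)
x(C) = -14438*C/375 (x(C) = C*(-39 + 187/375) = C*(-14438/375) = -14438*C/375)
x(14)*(-25*0) = (-14438/375*14)*(-25*0) = -202132/375*0 = 0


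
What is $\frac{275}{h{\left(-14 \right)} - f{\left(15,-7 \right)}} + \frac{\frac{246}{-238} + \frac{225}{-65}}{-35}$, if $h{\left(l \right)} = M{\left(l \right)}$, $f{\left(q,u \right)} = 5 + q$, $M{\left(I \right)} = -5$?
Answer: $- \frac{588641}{54145} \approx -10.872$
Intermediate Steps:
$h{\left(l \right)} = -5$
$\frac{275}{h{\left(-14 \right)} - f{\left(15,-7 \right)}} + \frac{\frac{246}{-238} + \frac{225}{-65}}{-35} = \frac{275}{-5 - \left(5 + 15\right)} + \frac{\frac{246}{-238} + \frac{225}{-65}}{-35} = \frac{275}{-5 - 20} + \left(246 \left(- \frac{1}{238}\right) + 225 \left(- \frac{1}{65}\right)\right) \left(- \frac{1}{35}\right) = \frac{275}{-5 - 20} + \left(- \frac{123}{119} - \frac{45}{13}\right) \left(- \frac{1}{35}\right) = \frac{275}{-25} - - \frac{6954}{54145} = 275 \left(- \frac{1}{25}\right) + \frac{6954}{54145} = -11 + \frac{6954}{54145} = - \frac{588641}{54145}$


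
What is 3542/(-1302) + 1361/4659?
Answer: -116906/48143 ≈ -2.4283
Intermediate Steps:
3542/(-1302) + 1361/4659 = 3542*(-1/1302) + 1361*(1/4659) = -253/93 + 1361/4659 = -116906/48143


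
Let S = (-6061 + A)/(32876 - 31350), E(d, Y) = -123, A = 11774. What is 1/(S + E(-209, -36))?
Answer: -1526/181985 ≈ -0.0083853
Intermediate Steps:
S = 5713/1526 (S = (-6061 + 11774)/(32876 - 31350) = 5713/1526 ≈ 3.7438)
1/(S + E(-209, -36)) = 1/(5713/1526 - 123) = 1/(-181985/1526) = -1526/181985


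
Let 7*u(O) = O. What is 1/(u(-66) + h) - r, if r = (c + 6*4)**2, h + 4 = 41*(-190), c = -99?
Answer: -307260007/54624 ≈ -5625.0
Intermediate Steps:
u(O) = O/7
h = -7794 (h = -4 + 41*(-190) = -4 - 7790 = -7794)
r = 5625 (r = (-99 + 6*4)**2 = (-99 + 24)**2 = (-75)**2 = 5625)
1/(u(-66) + h) - r = 1/((1/7)*(-66) - 7794) - 1*5625 = 1/(-66/7 - 7794) - 5625 = 1/(-54624/7) - 5625 = -7/54624 - 5625 = -307260007/54624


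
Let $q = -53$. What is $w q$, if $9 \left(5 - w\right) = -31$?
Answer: $- \frac{4028}{9} \approx -447.56$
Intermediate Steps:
$w = \frac{76}{9}$ ($w = 5 - - \frac{31}{9} = 5 + \frac{31}{9} = \frac{76}{9} \approx 8.4444$)
$w q = \frac{76}{9} \left(-53\right) = - \frac{4028}{9}$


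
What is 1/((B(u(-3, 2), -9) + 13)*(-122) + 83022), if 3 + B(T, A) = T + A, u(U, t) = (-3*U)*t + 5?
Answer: 1/80094 ≈ 1.2485e-5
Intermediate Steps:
u(U, t) = 5 - 3*U*t (u(U, t) = -3*U*t + 5 = 5 - 3*U*t)
B(T, A) = -3 + A + T (B(T, A) = -3 + (T + A) = -3 + (A + T) = -3 + A + T)
1/((B(u(-3, 2), -9) + 13)*(-122) + 83022) = 1/(((-3 - 9 + (5 - 3*(-3)*2)) + 13)*(-122) + 83022) = 1/(((-3 - 9 + (5 + 18)) + 13)*(-122) + 83022) = 1/(((-3 - 9 + 23) + 13)*(-122) + 83022) = 1/((11 + 13)*(-122) + 83022) = 1/(24*(-122) + 83022) = 1/(-2928 + 83022) = 1/80094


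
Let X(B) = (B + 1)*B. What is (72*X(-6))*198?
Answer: 427680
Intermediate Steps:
X(B) = B*(1 + B) (X(B) = (1 + B)*B = B*(1 + B))
(72*X(-6))*198 = (72*(-6*(1 - 6)))*198 = (72*(-6*(-5)))*198 = (72*30)*198 = 2160*198 = 427680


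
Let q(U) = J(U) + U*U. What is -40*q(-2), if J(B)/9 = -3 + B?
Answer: 1640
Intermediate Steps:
J(B) = -27 + 9*B (J(B) = 9*(-3 + B) = -27 + 9*B)
q(U) = -27 + U**2 + 9*U (q(U) = (-27 + 9*U) + U*U = (-27 + 9*U) + U**2 = -27 + U**2 + 9*U)
-40*q(-2) = -40*(-27 + (-2)**2 + 9*(-2)) = -40*(-27 + 4 - 18) = -40*(-41) = 1640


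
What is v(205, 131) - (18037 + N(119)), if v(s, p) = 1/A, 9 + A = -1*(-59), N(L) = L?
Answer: -907799/50 ≈ -18156.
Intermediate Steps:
A = 50 (A = -9 - 1*(-59) = -9 + 59 = 50)
v(s, p) = 1/50
v(205, 131) - (18037 + N(119)) = 1/50 - (18037 + 119) = 1/50 - 1*18156 = 1/50 - 18156 = -907799/50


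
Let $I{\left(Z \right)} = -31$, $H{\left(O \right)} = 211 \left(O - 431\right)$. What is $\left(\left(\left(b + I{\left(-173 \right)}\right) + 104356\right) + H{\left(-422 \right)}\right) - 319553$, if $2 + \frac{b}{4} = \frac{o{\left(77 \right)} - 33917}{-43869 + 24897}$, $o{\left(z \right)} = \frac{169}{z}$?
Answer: $- \frac{517332311}{1309} \approx -3.9521 \cdot 10^{5}$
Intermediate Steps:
$H{\left(O \right)} = -90941 + 211 O$ ($H{\left(O \right)} = 211 \left(-431 + O\right) = -90941 + 211 O$)
$b = - \frac{1112}{1309}$ ($b = -8 + 4 \frac{\frac{169}{77} - 33917}{-43869 + 24897} = -8 + 4 \frac{169 \cdot \frac{1}{77} - 33917}{-18972} = -8 + 4 \left(\frac{169}{77} - 33917\right) \left(- \frac{1}{18972}\right) = -8 + 4 \left(\left(- \frac{2611440}{77}\right) \left(- \frac{1}{18972}\right)\right) = -8 + 4 \cdot \frac{2340}{1309} = -8 + \frac{9360}{1309} = - \frac{1112}{1309} \approx -0.8495$)
$\left(\left(\left(b + I{\left(-173 \right)}\right) + 104356\right) + H{\left(-422 \right)}\right) - 319553 = \left(\left(\left(- \frac{1112}{1309} - 31\right) + 104356\right) + \left(-90941 + 211 \left(-422\right)\right)\right) - 319553 = \left(\left(- \frac{41691}{1309} + 104356\right) - 179983\right) - 319553 = \left(\frac{136560313}{1309} - 179983\right) - 319553 = - \frac{99037434}{1309} - 319553 = - \frac{517332311}{1309}$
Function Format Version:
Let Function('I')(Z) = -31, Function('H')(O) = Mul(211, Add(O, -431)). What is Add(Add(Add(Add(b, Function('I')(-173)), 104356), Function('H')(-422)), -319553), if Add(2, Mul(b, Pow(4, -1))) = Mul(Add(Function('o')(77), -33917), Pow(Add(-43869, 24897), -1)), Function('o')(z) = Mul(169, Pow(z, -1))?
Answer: Rational(-517332311, 1309) ≈ -3.9521e+5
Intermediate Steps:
Function('H')(O) = Add(-90941, Mul(211, O)) (Function('H')(O) = Mul(211, Add(-431, O)) = Add(-90941, Mul(211, O)))
b = Rational(-1112, 1309) (b = Add(-8, Mul(4, Mul(Add(Mul(169, Pow(77, -1)), -33917), Pow(Add(-43869, 24897), -1)))) = Add(-8, Mul(4, Mul(Add(Mul(169, Rational(1, 77)), -33917), Pow(-18972, -1)))) = Add(-8, Mul(4, Mul(Add(Rational(169, 77), -33917), Rational(-1, 18972)))) = Add(-8, Mul(4, Mul(Rational(-2611440, 77), Rational(-1, 18972)))) = Add(-8, Mul(4, Rational(2340, 1309))) = Add(-8, Rational(9360, 1309)) = Rational(-1112, 1309) ≈ -0.84950)
Add(Add(Add(Add(b, Function('I')(-173)), 104356), Function('H')(-422)), -319553) = Add(Add(Add(Add(Rational(-1112, 1309), -31), 104356), Add(-90941, Mul(211, -422))), -319553) = Add(Add(Add(Rational(-41691, 1309), 104356), Add(-90941, -89042)), -319553) = Add(Add(Rational(136560313, 1309), -179983), -319553) = Add(Rational(-99037434, 1309), -319553) = Rational(-517332311, 1309)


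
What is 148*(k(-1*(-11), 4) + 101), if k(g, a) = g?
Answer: 16576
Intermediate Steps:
148*(k(-1*(-11), 4) + 101) = 148*(-1*(-11) + 101) = 148*(11 + 101) = 148*112 = 16576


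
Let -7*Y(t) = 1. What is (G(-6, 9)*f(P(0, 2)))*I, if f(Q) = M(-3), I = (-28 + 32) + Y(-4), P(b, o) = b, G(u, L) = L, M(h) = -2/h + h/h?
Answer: 405/7 ≈ 57.857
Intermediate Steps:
M(h) = 1 - 2/h (M(h) = -2/h + 1 = 1 - 2/h)
Y(t) = -1/7 (Y(t) = -1/7*1 = -1/7)
I = 27/7 (I = (-28 + 32) - 1/7 = 4 - 1/7 = 27/7 ≈ 3.8571)
f(Q) = 5/3 (f(Q) = (-2 - 3)/(-3) = -1/3*(-5) = 5/3)
(G(-6, 9)*f(P(0, 2)))*I = (9*(5/3))*(27/7) = 15*(27/7) = 405/7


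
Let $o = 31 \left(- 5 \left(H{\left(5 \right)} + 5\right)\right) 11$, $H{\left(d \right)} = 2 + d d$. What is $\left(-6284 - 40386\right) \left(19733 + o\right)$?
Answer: $1625376090$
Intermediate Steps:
$H{\left(d \right)} = 2 + d^{2}$
$o = -54560$ ($o = 31 \left(- 5 \left(\left(2 + 5^{2}\right) + 5\right)\right) 11 = 31 \left(- 5 \left(\left(2 + 25\right) + 5\right)\right) 11 = 31 \left(- 5 \left(27 + 5\right)\right) 11 = 31 \left(\left(-5\right) 32\right) 11 = 31 \left(-160\right) 11 = \left(-4960\right) 11 = -54560$)
$\left(-6284 - 40386\right) \left(19733 + o\right) = \left(-6284 - 40386\right) \left(19733 - 54560\right) = \left(-46670\right) \left(-34827\right) = 1625376090$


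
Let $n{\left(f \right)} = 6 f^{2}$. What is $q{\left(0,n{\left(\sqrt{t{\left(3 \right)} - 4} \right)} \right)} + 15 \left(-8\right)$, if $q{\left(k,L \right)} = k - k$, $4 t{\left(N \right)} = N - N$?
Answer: $-120$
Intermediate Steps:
$t{\left(N \right)} = 0$ ($t{\left(N \right)} = \frac{N - N}{4} = \frac{1}{4} \cdot 0 = 0$)
$q{\left(k,L \right)} = 0$
$q{\left(0,n{\left(\sqrt{t{\left(3 \right)} - 4} \right)} \right)} + 15 \left(-8\right) = 0 + 15 \left(-8\right) = 0 - 120 = -120$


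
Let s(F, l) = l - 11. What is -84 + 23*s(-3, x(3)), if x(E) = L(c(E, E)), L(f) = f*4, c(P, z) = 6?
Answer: 215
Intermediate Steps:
L(f) = 4*f
x(E) = 24 (x(E) = 4*6 = 24)
s(F, l) = -11 + l
-84 + 23*s(-3, x(3)) = -84 + 23*(-11 + 24) = -84 + 23*13 = -84 + 299 = 215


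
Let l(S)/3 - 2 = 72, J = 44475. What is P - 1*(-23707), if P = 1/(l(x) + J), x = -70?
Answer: 1059631780/44697 ≈ 23707.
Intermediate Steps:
l(S) = 222 (l(S) = 6 + 3*72 = 6 + 216 = 222)
P = 1/44697 (P = 1/(222 + 44475) = 1/44697 ≈ 2.2373e-5)
P - 1*(-23707) = 1/44697 - 1*(-23707) = 1/44697 + 23707 = 1059631780/44697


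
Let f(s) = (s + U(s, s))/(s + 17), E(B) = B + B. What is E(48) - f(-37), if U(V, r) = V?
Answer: 923/10 ≈ 92.300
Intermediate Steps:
E(B) = 2*B
f(s) = 2*s/(17 + s) (f(s) = (s + s)/(s + 17) = (2*s)/(17 + s) = 2*s/(17 + s))
E(48) - f(-37) = 2*48 - 2*(-37)/(17 - 37) = 96 - 2*(-37)/(-20) = 96 - 2*(-37)*(-1)/20 = 96 - 1*37/10 = 96 - 37/10 = 923/10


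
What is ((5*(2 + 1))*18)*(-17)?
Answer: -4590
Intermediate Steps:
((5*(2 + 1))*18)*(-17) = ((5*3)*18)*(-17) = (15*18)*(-17) = 270*(-17) = -4590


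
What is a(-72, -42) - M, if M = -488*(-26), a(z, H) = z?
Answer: -12760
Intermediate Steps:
M = 12688
a(-72, -42) - M = -72 - 1*12688 = -72 - 12688 = -12760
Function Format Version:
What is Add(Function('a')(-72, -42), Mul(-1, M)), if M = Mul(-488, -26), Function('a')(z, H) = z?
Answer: -12760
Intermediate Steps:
M = 12688
Add(Function('a')(-72, -42), Mul(-1, M)) = Add(-72, Mul(-1, 12688)) = Add(-72, -12688) = -12760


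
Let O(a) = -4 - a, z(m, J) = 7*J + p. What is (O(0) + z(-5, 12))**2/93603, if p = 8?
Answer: 7744/93603 ≈ 0.082732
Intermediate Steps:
z(m, J) = 8 + 7*J (z(m, J) = 7*J + 8 = 8 + 7*J)
(O(0) + z(-5, 12))**2/93603 = ((-4 - 1*0) + (8 + 7*12))**2/93603 = ((-4 + 0) + (8 + 84))**2*(1/93603) = (-4 + 92)**2*(1/93603) = 88**2*(1/93603) = 7744*(1/93603) = 7744/93603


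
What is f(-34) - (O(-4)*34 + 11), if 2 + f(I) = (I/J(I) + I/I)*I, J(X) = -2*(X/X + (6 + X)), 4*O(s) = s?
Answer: 227/27 ≈ 8.4074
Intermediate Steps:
O(s) = s/4
J(X) = -14 - 2*X (J(X) = -2*(1 + (6 + X)) = -2*(7 + X) = -14 - 2*X)
f(I) = -2 + I*(1 + I/(-14 - 2*I)) (f(I) = -2 + (I/(-14 - 2*I) + I/I)*I = -2 + (I/(-14 - 2*I) + 1)*I = -2 + (1 + I/(-14 - 2*I))*I = -2 + I*(1 + I/(-14 - 2*I)))
f(-34) - (O(-4)*34 + 11) = (-28 + (-34)² + 10*(-34))/(2*(7 - 34)) - (((¼)*(-4))*34 + 11) = (½)*(-28 + 1156 - 340)/(-27) - (-1*34 + 11) = (½)*(-1/27)*788 - (-34 + 11) = -394/27 - 1*(-23) = -394/27 + 23 = 227/27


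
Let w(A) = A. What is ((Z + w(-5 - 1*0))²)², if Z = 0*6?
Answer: 625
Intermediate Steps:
Z = 0
((Z + w(-5 - 1*0))²)² = ((0 + (-5 - 1*0))²)² = ((0 + (-5 + 0))²)² = ((0 - 5)²)² = ((-5)²)² = 25² = 625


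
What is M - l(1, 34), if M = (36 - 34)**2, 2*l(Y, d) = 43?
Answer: -35/2 ≈ -17.500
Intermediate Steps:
l(Y, d) = 43/2 (l(Y, d) = (1/2)*43 = 43/2)
M = 4 (M = 2**2 = 4)
M - l(1, 34) = 4 - 1*43/2 = 4 - 43/2 = -35/2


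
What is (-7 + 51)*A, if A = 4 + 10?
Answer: 616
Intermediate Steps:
A = 14
(-7 + 51)*A = (-7 + 51)*14 = 44*14 = 616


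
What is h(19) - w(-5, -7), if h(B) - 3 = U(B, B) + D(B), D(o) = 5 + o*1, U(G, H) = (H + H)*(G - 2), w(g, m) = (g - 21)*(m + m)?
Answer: 309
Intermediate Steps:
w(g, m) = 2*m*(-21 + g) (w(g, m) = (-21 + g)*(2*m) = 2*m*(-21 + g))
U(G, H) = 2*H*(-2 + G) (U(G, H) = (2*H)*(-2 + G) = 2*H*(-2 + G))
D(o) = 5 + o
h(B) = 8 + B + 2*B*(-2 + B) (h(B) = 3 + (2*B*(-2 + B) + (5 + B)) = 3 + (5 + B + 2*B*(-2 + B)) = 8 + B + 2*B*(-2 + B))
h(19) - w(-5, -7) = (8 + 19 + 2*19*(-2 + 19)) - 2*(-7)*(-21 - 5) = (8 + 19 + 2*19*17) - 2*(-7)*(-26) = (8 + 19 + 646) - 1*364 = 673 - 364 = 309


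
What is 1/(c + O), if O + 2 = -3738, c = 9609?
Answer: 1/5869 ≈ 0.00017039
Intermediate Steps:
O = -3740 (O = -2 - 3738 = -3740)
1/(c + O) = 1/(9609 - 3740) = 1/5869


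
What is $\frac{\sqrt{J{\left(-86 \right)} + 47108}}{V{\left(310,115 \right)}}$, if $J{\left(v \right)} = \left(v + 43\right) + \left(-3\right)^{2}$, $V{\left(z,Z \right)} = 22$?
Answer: $\frac{\sqrt{47074}}{22} \approx 9.8621$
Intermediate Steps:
$J{\left(v \right)} = 52 + v$ ($J{\left(v \right)} = \left(43 + v\right) + 9 = 52 + v$)
$\frac{\sqrt{J{\left(-86 \right)} + 47108}}{V{\left(310,115 \right)}} = \frac{\sqrt{\left(52 - 86\right) + 47108}}{22} = \sqrt{-34 + 47108} \cdot \frac{1}{22} = \sqrt{47074} \cdot \frac{1}{22} = \frac{\sqrt{47074}}{22}$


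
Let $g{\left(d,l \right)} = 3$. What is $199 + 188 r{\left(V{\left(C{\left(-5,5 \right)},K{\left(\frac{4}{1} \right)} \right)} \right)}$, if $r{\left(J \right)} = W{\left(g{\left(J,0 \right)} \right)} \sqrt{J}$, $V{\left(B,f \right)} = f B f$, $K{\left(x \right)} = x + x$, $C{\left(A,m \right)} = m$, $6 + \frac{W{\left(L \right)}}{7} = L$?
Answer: $199 - 31584 \sqrt{5} \approx -70425.0$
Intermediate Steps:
$W{\left(L \right)} = -42 + 7 L$
$K{\left(x \right)} = 2 x$
$V{\left(B,f \right)} = B f^{2}$ ($V{\left(B,f \right)} = B f f = B f^{2}$)
$r{\left(J \right)} = - 21 \sqrt{J}$ ($r{\left(J \right)} = \left(-42 + 7 \cdot 3\right) \sqrt{J} = \left(-42 + 21\right) \sqrt{J} = - 21 \sqrt{J}$)
$199 + 188 r{\left(V{\left(C{\left(-5,5 \right)},K{\left(\frac{4}{1} \right)} \right)} \right)} = 199 + 188 \left(- 21 \sqrt{5 \left(2 \cdot \frac{4}{1}\right)^{2}}\right) = 199 + 188 \left(- 21 \sqrt{5 \left(2 \cdot 4 \cdot 1\right)^{2}}\right) = 199 + 188 \left(- 21 \sqrt{5 \left(2 \cdot 4\right)^{2}}\right) = 199 + 188 \left(- 21 \sqrt{5 \cdot 8^{2}}\right) = 199 + 188 \left(- 21 \sqrt{5 \cdot 64}\right) = 199 + 188 \left(- 21 \sqrt{320}\right) = 199 + 188 \left(- 21 \cdot 8 \sqrt{5}\right) = 199 + 188 \left(- 168 \sqrt{5}\right) = 199 - 31584 \sqrt{5}$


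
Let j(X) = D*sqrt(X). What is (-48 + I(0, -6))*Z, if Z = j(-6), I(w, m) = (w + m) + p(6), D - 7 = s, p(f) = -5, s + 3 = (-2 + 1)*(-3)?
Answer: -413*I*sqrt(6) ≈ -1011.6*I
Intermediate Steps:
s = 0 (s = -3 + (-2 + 1)*(-3) = -3 - 1*(-3) = -3 + 3 = 0)
D = 7 (D = 7 + 0 = 7)
I(w, m) = -5 + m + w (I(w, m) = (w + m) - 5 = (m + w) - 5 = -5 + m + w)
j(X) = 7*sqrt(X)
Z = 7*I*sqrt(6) (Z = 7*sqrt(-6) = 7*(I*sqrt(6)) = 7*I*sqrt(6) ≈ 17.146*I)
(-48 + I(0, -6))*Z = (-48 + (-5 - 6 + 0))*(7*I*sqrt(6)) = (-48 - 11)*(7*I*sqrt(6)) = -413*I*sqrt(6)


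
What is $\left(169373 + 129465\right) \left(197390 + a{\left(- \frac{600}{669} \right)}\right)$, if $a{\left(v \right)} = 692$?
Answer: $59194428716$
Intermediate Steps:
$\left(169373 + 129465\right) \left(197390 + a{\left(- \frac{600}{669} \right)}\right) = \left(169373 + 129465\right) \left(197390 + 692\right) = 298838 \cdot 198082 = 59194428716$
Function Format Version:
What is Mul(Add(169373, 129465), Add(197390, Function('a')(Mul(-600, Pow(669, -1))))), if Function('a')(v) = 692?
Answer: 59194428716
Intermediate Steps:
Mul(Add(169373, 129465), Add(197390, Function('a')(Mul(-600, Pow(669, -1))))) = Mul(Add(169373, 129465), Add(197390, 692)) = Mul(298838, 198082) = 59194428716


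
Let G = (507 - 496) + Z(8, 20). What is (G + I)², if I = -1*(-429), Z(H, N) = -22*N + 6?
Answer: 36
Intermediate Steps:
Z(H, N) = 6 - 22*N
I = 429
G = -423 (G = (507 - 496) + (6 - 22*20) = 11 + (6 - 440) = 11 - 434 = -423)
(G + I)² = (-423 + 429)² = 6² = 36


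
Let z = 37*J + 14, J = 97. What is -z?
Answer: -3603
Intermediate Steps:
z = 3603 (z = 37*97 + 14 = 3589 + 14 = 3603)
-z = -1*3603 = -3603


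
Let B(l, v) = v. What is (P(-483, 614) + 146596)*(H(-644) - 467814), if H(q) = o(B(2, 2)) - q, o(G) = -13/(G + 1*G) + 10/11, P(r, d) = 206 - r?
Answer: -3027529042155/44 ≈ -6.8807e+10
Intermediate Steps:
o(G) = 10/11 - 13/(2*G) (o(G) = -13/(G + G) + 10*(1/11) = -13*1/(2*G) + 10/11 = -13/(2*G) + 10/11 = 10/11 - 13/(2*G))
H(q) = -103/44 - q (H(q) = (1/22)*(-143 + 20*2)/2 - q = (1/22)*(1/2)*(-143 + 40) - q = (1/22)*(1/2)*(-103) - q = -103/44 - q)
(P(-483, 614) + 146596)*(H(-644) - 467814) = ((206 - 1*(-483)) + 146596)*((-103/44 - 1*(-644)) - 467814) = ((206 + 483) + 146596)*((-103/44 + 644) - 467814) = (689 + 146596)*(28233/44 - 467814) = 147285*(-20555583/44) = -3027529042155/44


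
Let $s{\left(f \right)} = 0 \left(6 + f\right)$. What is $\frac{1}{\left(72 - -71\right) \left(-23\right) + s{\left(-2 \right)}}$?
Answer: $- \frac{1}{3289} \approx -0.00030404$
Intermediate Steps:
$s{\left(f \right)} = 0$
$\frac{1}{\left(72 - -71\right) \left(-23\right) + s{\left(-2 \right)}} = \frac{1}{\left(72 - -71\right) \left(-23\right) + 0} = \frac{1}{\left(72 + 71\right) \left(-23\right) + 0} = \frac{1}{143 \left(-23\right) + 0} = \frac{1}{-3289 + 0} = \frac{1}{-3289} = - \frac{1}{3289}$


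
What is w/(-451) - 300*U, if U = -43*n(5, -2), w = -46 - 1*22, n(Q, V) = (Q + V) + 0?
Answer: 17453768/451 ≈ 38700.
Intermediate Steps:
n(Q, V) = Q + V
w = -68 (w = -46 - 22 = -68)
U = -129 (U = -43*(5 - 2) = -43*3 = -129)
w/(-451) - 300*U = -68/(-451) - 300*(-129) = -68*(-1/451) + 38700 = 68/451 + 38700 = 17453768/451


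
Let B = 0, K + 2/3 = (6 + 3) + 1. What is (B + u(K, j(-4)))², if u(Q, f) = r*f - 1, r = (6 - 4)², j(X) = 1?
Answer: 9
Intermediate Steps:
r = 4 (r = 2² = 4)
K = 28/3 (K = -⅔ + ((6 + 3) + 1) = -⅔ + (9 + 1) = -⅔ + 10 = 28/3 ≈ 9.3333)
u(Q, f) = -1 + 4*f (u(Q, f) = 4*f - 1 = -1 + 4*f)
(B + u(K, j(-4)))² = (0 + (-1 + 4*1))² = (0 + (-1 + 4))² = (0 + 3)² = 3² = 9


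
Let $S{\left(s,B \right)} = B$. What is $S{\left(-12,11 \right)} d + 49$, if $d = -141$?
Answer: $-1502$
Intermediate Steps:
$S{\left(-12,11 \right)} d + 49 = 11 \left(-141\right) + 49 = -1551 + 49 = -1502$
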